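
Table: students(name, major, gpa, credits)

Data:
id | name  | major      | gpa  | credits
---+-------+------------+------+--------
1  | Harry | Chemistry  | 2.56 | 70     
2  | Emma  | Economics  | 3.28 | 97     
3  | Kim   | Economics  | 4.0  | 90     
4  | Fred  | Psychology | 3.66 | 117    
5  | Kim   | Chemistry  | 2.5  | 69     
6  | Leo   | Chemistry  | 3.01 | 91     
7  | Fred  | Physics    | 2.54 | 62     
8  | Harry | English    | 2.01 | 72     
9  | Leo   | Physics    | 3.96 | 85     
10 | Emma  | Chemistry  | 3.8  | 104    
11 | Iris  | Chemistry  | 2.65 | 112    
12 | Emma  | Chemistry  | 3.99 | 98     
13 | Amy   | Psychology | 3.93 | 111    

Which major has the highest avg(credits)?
SELECT major, AVG(credits) as val
FROM students
GROUP BY major
ORDER BY val DESC
LIMIT 1

Result: Psychology with avg(credits) = 114.00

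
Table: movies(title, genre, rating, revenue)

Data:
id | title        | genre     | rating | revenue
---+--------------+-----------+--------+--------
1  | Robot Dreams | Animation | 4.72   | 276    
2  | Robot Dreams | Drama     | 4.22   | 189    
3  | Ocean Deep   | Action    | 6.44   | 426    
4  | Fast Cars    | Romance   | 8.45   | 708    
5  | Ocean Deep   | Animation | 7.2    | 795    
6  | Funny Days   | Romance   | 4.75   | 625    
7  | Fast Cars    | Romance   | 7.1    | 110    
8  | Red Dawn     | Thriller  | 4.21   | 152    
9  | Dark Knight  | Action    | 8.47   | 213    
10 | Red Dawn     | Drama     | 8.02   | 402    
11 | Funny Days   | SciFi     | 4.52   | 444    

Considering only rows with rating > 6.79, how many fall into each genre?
SELECT genre, COUNT(*)
FROM movies
WHERE rating > 6.79
GROUP BY genre

Note: WHERE filters rows before grouping.

Result:
  Action: 1
  Animation: 1
  Drama: 1
  Romance: 2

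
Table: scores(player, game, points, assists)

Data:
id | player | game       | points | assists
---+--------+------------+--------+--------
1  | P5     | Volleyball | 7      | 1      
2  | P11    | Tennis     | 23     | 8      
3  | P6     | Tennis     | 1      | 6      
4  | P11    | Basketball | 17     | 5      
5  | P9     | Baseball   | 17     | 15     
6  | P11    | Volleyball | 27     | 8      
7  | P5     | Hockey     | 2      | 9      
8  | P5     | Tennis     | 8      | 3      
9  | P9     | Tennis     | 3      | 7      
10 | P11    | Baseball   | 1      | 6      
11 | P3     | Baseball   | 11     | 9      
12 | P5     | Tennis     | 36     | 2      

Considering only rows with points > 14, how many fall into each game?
SELECT game, COUNT(*)
FROM scores
WHERE points > 14
GROUP BY game

Note: WHERE filters rows before grouping.

Result:
  Baseball: 1
  Basketball: 1
  Tennis: 2
  Volleyball: 1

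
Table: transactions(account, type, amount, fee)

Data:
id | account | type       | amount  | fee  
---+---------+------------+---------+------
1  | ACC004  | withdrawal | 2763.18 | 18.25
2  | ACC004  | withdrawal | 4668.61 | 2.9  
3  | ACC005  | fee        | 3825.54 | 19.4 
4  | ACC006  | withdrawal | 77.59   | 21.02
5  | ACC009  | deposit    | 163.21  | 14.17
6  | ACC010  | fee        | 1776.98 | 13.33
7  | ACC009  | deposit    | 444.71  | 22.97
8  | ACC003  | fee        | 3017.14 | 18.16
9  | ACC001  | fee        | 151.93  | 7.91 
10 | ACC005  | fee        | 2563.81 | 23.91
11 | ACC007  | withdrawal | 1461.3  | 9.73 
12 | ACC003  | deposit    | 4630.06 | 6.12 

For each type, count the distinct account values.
SELECT type, COUNT(DISTINCT account)
FROM transactions
GROUP BY type

Result:
  deposit: 2 distinct
  fee: 4 distinct
  withdrawal: 3 distinct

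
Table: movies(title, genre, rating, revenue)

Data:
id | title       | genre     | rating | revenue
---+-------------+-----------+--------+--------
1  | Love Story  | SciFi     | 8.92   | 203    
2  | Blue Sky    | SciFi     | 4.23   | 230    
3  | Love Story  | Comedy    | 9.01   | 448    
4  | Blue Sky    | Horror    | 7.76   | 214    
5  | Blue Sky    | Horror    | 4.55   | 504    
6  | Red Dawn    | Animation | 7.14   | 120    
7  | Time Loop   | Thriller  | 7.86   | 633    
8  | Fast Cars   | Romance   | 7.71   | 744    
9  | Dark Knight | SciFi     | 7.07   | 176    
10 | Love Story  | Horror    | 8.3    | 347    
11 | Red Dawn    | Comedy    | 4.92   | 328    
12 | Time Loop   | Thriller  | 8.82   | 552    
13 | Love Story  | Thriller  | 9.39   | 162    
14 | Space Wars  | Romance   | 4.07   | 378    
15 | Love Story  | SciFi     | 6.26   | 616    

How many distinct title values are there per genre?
SELECT genre, COUNT(DISTINCT title)
FROM movies
GROUP BY genre

Result:
  Animation: 1 distinct
  Comedy: 2 distinct
  Horror: 2 distinct
  Romance: 2 distinct
  SciFi: 3 distinct
  Thriller: 2 distinct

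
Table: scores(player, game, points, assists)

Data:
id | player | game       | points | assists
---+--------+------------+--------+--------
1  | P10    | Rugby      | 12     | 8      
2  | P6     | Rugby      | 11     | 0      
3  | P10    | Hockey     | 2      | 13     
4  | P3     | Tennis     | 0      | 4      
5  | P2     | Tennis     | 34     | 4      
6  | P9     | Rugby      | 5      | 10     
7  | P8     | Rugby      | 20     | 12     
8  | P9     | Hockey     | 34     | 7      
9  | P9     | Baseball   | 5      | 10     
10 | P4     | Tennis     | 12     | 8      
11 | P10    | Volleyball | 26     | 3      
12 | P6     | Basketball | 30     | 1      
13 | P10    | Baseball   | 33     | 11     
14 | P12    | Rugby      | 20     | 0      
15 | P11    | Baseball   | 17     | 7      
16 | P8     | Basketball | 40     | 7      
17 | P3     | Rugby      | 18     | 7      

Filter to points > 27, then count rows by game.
SELECT game, COUNT(*)
FROM scores
WHERE points > 27
GROUP BY game

Note: WHERE filters rows before grouping.

Result:
  Baseball: 1
  Basketball: 2
  Hockey: 1
  Tennis: 1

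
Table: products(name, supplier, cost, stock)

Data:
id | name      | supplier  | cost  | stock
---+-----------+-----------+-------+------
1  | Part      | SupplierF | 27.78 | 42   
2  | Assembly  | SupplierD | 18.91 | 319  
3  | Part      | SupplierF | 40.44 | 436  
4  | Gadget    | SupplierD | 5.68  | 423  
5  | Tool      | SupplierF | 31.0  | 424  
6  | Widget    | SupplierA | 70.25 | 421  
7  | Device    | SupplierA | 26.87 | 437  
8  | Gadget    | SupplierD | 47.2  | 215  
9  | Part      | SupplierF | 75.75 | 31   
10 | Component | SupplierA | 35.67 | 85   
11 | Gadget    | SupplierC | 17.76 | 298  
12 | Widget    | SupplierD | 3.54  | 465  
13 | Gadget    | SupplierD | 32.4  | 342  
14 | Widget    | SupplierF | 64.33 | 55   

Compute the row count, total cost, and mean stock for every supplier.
SELECT supplier,
       COUNT(*) as cnt,
       SUM(cost) as total_cost,
       AVG(stock) as avg_stock
FROM products
GROUP BY supplier

Result:
  SupplierA: 3 records, 132.79 total cost, 314.33 avg stock
  SupplierC: 1 records, 17.76 total cost, 298.00 avg stock
  SupplierD: 5 records, 107.73 total cost, 352.80 avg stock
  SupplierF: 5 records, 239.30 total cost, 197.60 avg stock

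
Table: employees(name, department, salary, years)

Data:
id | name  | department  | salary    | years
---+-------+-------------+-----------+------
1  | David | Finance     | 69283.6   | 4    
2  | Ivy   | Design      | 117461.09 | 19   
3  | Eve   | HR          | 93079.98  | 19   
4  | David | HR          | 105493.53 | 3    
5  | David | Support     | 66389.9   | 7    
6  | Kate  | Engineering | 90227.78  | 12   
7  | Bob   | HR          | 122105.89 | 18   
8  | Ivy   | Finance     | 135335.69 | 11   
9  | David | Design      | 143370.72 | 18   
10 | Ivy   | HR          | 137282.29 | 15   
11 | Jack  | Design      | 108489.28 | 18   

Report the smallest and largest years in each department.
SELECT department, MIN(years), MAX(years)
FROM employees
GROUP BY department

Result:
  Design: min=18, max=19
  Engineering: min=12, max=12
  Finance: min=4, max=11
  HR: min=3, max=19
  Support: min=7, max=7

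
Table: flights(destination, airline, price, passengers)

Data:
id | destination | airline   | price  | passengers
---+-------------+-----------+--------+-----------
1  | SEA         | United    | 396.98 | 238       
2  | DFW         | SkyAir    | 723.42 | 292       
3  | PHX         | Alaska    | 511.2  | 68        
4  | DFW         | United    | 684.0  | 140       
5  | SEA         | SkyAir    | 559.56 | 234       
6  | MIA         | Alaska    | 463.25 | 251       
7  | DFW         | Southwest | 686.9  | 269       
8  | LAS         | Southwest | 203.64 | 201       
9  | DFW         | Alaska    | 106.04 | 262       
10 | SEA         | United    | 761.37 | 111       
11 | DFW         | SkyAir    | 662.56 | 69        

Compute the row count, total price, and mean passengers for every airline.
SELECT airline,
       COUNT(*) as cnt,
       SUM(price) as total_price,
       AVG(passengers) as avg_passengers
FROM flights
GROUP BY airline

Result:
  Alaska: 3 records, 1080.49 total price, 193.67 avg passengers
  SkyAir: 3 records, 1945.54 total price, 198.33 avg passengers
  Southwest: 2 records, 890.54 total price, 235.00 avg passengers
  United: 3 records, 1842.35 total price, 163.00 avg passengers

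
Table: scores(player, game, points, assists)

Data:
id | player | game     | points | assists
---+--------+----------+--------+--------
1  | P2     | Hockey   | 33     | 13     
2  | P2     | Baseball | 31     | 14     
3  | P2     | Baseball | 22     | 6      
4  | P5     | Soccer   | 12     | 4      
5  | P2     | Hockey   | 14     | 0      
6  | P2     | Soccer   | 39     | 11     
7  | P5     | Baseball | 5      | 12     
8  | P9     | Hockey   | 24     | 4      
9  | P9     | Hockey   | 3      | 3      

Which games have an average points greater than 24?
SELECT game, AVG(points)
FROM scores
GROUP BY game
HAVING AVG(points) > 24

Result:
  Soccer: avg=25.50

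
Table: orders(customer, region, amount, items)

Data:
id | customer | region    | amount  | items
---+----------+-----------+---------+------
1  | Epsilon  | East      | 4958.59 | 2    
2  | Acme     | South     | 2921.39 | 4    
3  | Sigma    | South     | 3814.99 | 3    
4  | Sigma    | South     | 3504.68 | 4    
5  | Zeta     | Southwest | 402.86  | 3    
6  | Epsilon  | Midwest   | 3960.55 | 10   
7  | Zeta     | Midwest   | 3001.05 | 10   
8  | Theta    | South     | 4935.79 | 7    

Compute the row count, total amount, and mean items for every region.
SELECT region,
       COUNT(*) as cnt,
       SUM(amount) as total_amount,
       AVG(items) as avg_items
FROM orders
GROUP BY region

Result:
  East: 1 records, 4958.59 total amount, 2.00 avg items
  Midwest: 2 records, 6961.60 total amount, 10.00 avg items
  South: 4 records, 15176.85 total amount, 4.50 avg items
  Southwest: 1 records, 402.86 total amount, 3.00 avg items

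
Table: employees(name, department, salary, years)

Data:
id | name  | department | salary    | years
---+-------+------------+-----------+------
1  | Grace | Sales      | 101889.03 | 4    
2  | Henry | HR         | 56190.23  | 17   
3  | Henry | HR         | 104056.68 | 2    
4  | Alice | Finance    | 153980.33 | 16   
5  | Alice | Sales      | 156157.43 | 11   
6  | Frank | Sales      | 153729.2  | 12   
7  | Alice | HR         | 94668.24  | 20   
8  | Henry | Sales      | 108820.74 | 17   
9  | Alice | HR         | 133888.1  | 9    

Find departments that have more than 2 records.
SELECT department, COUNT(*) as cnt
FROM employees
GROUP BY department
HAVING COUNT(*) > 2

Result:
  HR: 4
  Sales: 4

Note: HAVING filters groups after aggregation, WHERE filters rows before.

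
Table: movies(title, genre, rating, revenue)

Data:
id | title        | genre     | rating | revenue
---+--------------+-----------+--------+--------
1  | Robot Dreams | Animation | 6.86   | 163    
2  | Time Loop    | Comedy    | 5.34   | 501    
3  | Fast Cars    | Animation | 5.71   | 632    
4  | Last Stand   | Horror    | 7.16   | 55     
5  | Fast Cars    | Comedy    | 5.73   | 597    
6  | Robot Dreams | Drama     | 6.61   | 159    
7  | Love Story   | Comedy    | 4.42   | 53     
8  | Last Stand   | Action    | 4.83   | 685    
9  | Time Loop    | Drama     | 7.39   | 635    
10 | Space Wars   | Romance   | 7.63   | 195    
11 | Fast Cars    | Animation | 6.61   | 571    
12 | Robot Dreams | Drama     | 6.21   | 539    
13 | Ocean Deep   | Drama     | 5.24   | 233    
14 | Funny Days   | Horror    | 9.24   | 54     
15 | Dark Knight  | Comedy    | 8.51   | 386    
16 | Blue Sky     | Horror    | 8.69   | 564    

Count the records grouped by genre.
SELECT genre, COUNT(*) as count
FROM movies
GROUP BY genre

Result:
  Action: 1
  Animation: 3
  Comedy: 4
  Drama: 4
  Horror: 3
  Romance: 1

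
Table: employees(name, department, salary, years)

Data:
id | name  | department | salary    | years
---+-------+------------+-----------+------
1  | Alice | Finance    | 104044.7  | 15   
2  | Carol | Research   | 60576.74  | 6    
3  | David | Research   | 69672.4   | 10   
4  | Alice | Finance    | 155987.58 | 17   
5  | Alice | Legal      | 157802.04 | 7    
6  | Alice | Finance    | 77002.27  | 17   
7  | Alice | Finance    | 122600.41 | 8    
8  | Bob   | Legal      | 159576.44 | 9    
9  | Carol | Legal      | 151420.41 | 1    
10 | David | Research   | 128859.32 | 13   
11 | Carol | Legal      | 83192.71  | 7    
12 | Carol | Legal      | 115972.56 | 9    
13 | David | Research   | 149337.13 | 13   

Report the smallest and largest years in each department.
SELECT department, MIN(years), MAX(years)
FROM employees
GROUP BY department

Result:
  Finance: min=8, max=17
  Legal: min=1, max=9
  Research: min=6, max=13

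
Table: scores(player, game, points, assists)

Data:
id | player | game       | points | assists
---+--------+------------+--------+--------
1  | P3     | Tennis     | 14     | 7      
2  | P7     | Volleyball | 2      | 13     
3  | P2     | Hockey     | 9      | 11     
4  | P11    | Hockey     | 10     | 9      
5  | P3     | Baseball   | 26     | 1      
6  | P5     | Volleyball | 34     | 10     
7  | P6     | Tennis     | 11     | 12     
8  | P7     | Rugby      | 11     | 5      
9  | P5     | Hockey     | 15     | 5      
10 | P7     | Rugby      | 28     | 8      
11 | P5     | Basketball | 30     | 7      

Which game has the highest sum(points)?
SELECT game, SUM(points) as val
FROM scores
GROUP BY game
ORDER BY val DESC
LIMIT 1

Result: Rugby with sum(points) = 39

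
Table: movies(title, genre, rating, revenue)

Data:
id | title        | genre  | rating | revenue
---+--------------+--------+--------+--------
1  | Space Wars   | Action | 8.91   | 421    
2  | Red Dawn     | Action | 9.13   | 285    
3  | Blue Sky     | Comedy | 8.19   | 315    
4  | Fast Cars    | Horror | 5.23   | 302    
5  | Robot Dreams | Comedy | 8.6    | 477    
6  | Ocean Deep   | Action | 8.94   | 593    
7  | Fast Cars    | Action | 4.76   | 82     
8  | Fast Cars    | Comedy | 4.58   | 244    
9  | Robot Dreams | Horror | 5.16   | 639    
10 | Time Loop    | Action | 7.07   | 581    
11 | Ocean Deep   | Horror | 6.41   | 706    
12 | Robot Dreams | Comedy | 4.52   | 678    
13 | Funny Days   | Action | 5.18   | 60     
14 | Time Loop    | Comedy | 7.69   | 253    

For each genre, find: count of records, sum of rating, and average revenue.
SELECT genre,
       COUNT(*) as cnt,
       SUM(rating) as total_rating,
       AVG(revenue) as avg_revenue
FROM movies
GROUP BY genre

Result:
  Action: 6 records, 43.99 total rating, 337.00 avg revenue
  Comedy: 5 records, 33.58 total rating, 393.40 avg revenue
  Horror: 3 records, 16.80 total rating, 549.00 avg revenue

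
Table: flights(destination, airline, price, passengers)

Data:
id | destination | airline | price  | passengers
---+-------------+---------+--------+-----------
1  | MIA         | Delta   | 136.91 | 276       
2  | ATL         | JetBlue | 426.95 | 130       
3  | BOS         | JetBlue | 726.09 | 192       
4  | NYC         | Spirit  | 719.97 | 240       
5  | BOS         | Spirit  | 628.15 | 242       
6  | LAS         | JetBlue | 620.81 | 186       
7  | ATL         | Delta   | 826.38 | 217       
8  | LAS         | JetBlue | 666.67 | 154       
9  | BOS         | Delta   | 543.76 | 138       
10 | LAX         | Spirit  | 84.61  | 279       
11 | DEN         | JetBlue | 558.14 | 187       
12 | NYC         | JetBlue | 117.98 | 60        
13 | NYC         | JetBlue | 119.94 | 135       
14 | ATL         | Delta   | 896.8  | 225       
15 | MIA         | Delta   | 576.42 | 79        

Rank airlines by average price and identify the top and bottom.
SELECT airline, AVG(price)
FROM flights
GROUP BY airline
ORDER BY AVG(price)

All groups:
  JetBlue: 462.37
  Spirit: 477.58
  Delta: 596.05

Highest: Delta (596.05)
Lowest: JetBlue (462.37)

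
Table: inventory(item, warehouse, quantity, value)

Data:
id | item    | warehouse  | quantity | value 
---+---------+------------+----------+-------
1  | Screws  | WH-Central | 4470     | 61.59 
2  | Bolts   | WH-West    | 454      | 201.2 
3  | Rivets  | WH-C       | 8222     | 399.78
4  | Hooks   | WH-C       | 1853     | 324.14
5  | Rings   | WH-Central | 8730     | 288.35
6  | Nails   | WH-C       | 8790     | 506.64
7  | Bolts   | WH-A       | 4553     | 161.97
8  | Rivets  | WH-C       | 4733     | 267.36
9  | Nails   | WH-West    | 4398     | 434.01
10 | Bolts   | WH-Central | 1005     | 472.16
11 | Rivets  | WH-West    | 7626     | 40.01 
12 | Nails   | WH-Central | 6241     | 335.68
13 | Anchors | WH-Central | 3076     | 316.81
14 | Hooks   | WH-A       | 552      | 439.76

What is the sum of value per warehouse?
SELECT warehouse, SUM(value) as result
FROM inventory
GROUP BY warehouse

Result:
  WH-A: 601.73
  WH-C: 1497.92
  WH-Central: 1474.59
  WH-West: 675.22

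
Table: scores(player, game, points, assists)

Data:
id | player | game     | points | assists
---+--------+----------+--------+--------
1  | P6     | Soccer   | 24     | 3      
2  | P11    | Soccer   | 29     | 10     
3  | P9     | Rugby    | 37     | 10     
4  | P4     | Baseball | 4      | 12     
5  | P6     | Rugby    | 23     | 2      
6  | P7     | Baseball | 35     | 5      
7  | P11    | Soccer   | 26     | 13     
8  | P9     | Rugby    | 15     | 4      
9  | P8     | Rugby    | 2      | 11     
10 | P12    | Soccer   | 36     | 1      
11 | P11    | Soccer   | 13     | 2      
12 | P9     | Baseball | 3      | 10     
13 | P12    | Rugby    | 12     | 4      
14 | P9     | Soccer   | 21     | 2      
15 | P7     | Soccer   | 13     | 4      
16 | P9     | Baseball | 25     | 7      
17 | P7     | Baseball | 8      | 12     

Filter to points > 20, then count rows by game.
SELECT game, COUNT(*)
FROM scores
WHERE points > 20
GROUP BY game

Note: WHERE filters rows before grouping.

Result:
  Baseball: 2
  Rugby: 2
  Soccer: 5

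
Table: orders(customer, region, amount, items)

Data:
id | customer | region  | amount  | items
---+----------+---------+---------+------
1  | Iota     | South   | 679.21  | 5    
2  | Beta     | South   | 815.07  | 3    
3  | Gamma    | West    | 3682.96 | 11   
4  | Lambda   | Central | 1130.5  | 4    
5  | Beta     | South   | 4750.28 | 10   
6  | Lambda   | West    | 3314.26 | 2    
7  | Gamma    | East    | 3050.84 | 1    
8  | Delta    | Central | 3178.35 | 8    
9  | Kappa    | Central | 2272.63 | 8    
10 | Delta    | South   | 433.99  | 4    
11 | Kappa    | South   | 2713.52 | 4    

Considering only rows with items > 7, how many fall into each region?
SELECT region, COUNT(*)
FROM orders
WHERE items > 7
GROUP BY region

Note: WHERE filters rows before grouping.

Result:
  Central: 2
  South: 1
  West: 1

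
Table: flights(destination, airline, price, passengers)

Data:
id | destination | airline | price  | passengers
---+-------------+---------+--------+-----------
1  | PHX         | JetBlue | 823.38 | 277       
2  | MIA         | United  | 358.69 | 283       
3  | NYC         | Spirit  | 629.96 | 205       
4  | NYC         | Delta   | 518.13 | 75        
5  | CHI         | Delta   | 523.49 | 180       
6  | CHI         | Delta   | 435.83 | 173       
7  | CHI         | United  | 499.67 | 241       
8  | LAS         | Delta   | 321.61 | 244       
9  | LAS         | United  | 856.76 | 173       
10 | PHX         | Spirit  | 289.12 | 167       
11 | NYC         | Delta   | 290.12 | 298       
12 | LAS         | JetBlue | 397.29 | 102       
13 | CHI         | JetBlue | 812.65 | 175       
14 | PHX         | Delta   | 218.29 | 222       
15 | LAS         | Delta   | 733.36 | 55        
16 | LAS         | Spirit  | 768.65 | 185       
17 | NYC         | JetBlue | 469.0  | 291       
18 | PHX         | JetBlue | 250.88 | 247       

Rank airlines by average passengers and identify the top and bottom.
SELECT airline, AVG(passengers)
FROM flights
GROUP BY airline
ORDER BY AVG(passengers)

All groups:
  Delta: 178.14
  Spirit: 185.67
  JetBlue: 218.40
  United: 232.33

Highest: United (232.33)
Lowest: Delta (178.14)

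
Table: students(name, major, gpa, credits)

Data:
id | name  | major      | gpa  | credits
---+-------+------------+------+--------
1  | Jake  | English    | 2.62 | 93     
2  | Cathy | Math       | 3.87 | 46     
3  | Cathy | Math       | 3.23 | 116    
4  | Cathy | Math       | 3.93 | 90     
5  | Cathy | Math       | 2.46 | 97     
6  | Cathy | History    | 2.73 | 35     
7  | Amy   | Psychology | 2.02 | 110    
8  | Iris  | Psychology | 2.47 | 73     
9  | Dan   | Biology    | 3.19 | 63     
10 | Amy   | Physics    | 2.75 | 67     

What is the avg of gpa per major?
SELECT major, AVG(gpa) as result
FROM students
GROUP BY major

Result:
  Biology: 3.19
  English: 2.62
  History: 2.73
  Math: 3.37
  Physics: 2.75
  Psychology: 2.25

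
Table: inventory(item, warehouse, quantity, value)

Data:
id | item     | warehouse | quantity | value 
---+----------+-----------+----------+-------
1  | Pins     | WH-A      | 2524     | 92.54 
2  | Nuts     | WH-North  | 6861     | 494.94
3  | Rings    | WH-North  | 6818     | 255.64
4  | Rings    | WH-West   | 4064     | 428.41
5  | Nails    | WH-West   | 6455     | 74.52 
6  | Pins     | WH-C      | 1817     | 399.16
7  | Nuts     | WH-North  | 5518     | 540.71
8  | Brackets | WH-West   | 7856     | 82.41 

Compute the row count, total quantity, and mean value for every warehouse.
SELECT warehouse,
       COUNT(*) as cnt,
       SUM(quantity) as total_quantity,
       AVG(value) as avg_value
FROM inventory
GROUP BY warehouse

Result:
  WH-A: 1 records, 2524 total quantity, 92.54 avg value
  WH-C: 1 records, 1817 total quantity, 399.16 avg value
  WH-North: 3 records, 19197 total quantity, 430.43 avg value
  WH-West: 3 records, 18375 total quantity, 195.11 avg value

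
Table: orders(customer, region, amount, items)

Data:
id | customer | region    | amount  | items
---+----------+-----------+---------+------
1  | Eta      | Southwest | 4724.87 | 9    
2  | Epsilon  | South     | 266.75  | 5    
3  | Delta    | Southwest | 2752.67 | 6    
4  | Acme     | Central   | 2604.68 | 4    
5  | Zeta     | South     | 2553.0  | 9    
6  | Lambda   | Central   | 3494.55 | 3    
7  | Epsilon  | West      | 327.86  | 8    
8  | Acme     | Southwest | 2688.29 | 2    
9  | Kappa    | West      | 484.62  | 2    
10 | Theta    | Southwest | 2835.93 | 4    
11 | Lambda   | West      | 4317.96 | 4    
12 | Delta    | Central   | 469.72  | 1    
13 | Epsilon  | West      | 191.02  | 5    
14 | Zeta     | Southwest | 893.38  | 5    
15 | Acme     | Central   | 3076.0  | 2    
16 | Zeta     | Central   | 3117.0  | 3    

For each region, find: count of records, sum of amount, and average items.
SELECT region,
       COUNT(*) as cnt,
       SUM(amount) as total_amount,
       AVG(items) as avg_items
FROM orders
GROUP BY region

Result:
  Central: 5 records, 12761.95 total amount, 2.60 avg items
  South: 2 records, 2819.75 total amount, 7.00 avg items
  Southwest: 5 records, 13895.14 total amount, 5.20 avg items
  West: 4 records, 5321.46 total amount, 4.75 avg items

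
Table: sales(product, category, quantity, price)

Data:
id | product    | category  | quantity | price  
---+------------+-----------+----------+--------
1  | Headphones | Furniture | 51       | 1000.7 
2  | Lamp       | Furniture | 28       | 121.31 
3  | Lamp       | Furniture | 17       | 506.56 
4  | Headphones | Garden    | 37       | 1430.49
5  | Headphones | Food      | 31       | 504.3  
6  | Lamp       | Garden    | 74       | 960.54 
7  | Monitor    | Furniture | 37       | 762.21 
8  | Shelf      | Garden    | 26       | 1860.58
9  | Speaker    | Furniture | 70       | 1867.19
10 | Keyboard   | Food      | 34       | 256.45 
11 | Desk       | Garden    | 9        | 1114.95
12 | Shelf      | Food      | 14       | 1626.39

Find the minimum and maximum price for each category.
SELECT category, MIN(price), MAX(price)
FROM sales
GROUP BY category

Result:
  Food: min=256.45, max=1626.39
  Furniture: min=121.31, max=1867.19
  Garden: min=960.54, max=1860.58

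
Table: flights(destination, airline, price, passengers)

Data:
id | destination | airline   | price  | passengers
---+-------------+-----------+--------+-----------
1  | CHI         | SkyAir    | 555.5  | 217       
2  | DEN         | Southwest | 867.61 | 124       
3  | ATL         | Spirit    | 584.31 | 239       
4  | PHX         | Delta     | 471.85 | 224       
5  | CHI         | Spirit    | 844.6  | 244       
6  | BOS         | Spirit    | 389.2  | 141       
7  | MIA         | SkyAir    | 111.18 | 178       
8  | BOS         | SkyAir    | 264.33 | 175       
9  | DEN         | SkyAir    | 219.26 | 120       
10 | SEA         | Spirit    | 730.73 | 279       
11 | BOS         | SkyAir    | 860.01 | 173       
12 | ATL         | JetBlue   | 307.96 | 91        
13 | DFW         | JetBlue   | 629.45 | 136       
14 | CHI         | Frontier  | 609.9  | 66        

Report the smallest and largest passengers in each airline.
SELECT airline, MIN(passengers), MAX(passengers)
FROM flights
GROUP BY airline

Result:
  Delta: min=224, max=224
  Frontier: min=66, max=66
  JetBlue: min=91, max=136
  SkyAir: min=120, max=217
  Southwest: min=124, max=124
  Spirit: min=141, max=279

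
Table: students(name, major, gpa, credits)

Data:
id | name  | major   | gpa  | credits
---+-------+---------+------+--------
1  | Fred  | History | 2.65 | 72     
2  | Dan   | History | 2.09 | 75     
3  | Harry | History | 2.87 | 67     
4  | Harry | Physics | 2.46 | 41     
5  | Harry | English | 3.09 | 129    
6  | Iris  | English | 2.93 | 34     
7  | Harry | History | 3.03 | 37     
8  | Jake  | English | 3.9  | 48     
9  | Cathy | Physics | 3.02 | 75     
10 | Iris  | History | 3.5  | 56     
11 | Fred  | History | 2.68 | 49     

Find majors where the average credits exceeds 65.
SELECT major, AVG(credits)
FROM students
GROUP BY major
HAVING AVG(credits) > 65

Result:
  English: avg=70.33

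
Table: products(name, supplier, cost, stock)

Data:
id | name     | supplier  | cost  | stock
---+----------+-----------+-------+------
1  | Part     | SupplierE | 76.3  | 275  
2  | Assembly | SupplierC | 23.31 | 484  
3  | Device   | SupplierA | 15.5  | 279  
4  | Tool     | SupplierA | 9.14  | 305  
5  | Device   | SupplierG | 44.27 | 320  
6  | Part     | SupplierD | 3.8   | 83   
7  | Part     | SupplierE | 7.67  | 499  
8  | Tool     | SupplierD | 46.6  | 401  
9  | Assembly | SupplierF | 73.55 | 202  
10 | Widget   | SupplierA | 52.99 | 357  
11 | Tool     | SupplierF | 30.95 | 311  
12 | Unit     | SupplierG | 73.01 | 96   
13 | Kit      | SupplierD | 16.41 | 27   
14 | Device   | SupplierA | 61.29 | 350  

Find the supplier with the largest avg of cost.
SELECT supplier, AVG(cost) as val
FROM products
GROUP BY supplier
ORDER BY val DESC
LIMIT 1

Result: SupplierG with avg(cost) = 58.64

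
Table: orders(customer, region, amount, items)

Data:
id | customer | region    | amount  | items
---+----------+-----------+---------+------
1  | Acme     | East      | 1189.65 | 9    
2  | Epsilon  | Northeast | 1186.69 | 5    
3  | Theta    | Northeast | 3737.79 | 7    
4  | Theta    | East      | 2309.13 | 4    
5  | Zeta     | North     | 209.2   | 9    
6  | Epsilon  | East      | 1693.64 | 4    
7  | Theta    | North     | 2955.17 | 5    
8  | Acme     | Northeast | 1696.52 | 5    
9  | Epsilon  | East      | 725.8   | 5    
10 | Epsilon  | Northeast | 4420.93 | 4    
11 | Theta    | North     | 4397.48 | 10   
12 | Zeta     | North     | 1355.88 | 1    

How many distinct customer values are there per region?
SELECT region, COUNT(DISTINCT customer)
FROM orders
GROUP BY region

Result:
  East: 3 distinct
  North: 2 distinct
  Northeast: 3 distinct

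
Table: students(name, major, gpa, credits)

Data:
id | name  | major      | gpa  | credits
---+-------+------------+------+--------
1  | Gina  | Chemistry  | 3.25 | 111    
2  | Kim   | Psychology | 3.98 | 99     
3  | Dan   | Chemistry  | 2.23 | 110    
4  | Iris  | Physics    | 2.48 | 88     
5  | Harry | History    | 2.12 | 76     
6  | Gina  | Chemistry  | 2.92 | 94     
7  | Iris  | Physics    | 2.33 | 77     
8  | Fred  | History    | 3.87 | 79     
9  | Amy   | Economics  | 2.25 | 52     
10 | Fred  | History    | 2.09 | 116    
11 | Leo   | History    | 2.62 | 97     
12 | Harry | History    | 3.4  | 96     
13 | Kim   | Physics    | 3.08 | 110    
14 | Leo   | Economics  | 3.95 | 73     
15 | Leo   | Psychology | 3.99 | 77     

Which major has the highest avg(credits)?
SELECT major, AVG(credits) as val
FROM students
GROUP BY major
ORDER BY val DESC
LIMIT 1

Result: Chemistry with avg(credits) = 105.00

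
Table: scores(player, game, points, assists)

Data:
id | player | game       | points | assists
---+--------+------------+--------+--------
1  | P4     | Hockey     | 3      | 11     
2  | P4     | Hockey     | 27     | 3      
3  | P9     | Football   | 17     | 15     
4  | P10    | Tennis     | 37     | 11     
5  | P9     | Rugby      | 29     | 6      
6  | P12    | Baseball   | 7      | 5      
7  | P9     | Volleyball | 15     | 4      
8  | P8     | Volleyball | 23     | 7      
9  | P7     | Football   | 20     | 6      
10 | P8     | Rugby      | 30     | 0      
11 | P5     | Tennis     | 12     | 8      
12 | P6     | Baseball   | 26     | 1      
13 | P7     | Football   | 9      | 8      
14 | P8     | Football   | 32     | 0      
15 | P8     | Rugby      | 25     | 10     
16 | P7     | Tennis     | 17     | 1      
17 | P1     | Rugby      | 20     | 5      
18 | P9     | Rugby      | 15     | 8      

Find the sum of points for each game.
SELECT game, SUM(points) as result
FROM scores
GROUP BY game

Result:
  Baseball: 33
  Football: 78
  Hockey: 30
  Rugby: 119
  Tennis: 66
  Volleyball: 38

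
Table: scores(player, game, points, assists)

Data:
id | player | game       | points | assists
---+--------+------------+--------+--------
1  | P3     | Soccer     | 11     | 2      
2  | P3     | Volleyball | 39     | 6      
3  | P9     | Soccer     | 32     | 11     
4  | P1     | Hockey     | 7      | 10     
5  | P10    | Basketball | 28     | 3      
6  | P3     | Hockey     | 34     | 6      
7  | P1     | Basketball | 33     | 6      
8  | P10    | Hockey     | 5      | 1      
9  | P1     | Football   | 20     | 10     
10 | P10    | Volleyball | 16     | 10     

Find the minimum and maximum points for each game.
SELECT game, MIN(points), MAX(points)
FROM scores
GROUP BY game

Result:
  Basketball: min=28, max=33
  Football: min=20, max=20
  Hockey: min=5, max=34
  Soccer: min=11, max=32
  Volleyball: min=16, max=39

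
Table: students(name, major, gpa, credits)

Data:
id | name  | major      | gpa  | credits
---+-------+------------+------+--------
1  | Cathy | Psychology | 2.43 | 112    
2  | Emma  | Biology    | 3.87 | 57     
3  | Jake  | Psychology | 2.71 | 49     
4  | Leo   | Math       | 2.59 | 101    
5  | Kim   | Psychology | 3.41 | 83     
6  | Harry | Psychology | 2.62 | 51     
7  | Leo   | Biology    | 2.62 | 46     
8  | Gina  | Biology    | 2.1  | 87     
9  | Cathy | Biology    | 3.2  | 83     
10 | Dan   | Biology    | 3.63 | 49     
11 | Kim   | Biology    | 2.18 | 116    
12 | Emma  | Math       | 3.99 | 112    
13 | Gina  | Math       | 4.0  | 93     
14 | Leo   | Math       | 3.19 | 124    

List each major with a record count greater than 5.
SELECT major, COUNT(*) as cnt
FROM students
GROUP BY major
HAVING COUNT(*) > 5

Result:
  Biology: 6

Note: HAVING filters groups after aggregation, WHERE filters rows before.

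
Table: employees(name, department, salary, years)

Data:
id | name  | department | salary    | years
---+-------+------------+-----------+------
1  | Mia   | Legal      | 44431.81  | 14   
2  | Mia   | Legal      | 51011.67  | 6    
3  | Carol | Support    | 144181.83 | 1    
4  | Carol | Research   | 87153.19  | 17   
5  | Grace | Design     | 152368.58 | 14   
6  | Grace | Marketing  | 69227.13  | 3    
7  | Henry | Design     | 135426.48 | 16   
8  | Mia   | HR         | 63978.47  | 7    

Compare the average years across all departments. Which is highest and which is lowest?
SELECT department, AVG(years)
FROM employees
GROUP BY department
ORDER BY AVG(years)

All groups:
  Support: 1.00
  Marketing: 3.00
  HR: 7.00
  Legal: 10.00
  Design: 15.00
  Research: 17.00

Highest: Research (17.00)
Lowest: Support (1.00)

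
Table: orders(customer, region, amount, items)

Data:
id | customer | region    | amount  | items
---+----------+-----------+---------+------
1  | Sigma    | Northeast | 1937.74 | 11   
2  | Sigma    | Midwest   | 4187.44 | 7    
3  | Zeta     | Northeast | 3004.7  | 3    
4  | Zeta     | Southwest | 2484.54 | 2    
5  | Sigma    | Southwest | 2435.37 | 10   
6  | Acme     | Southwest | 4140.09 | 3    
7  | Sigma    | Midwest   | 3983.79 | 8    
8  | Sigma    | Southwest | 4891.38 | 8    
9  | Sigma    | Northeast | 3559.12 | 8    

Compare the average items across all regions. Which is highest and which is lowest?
SELECT region, AVG(items)
FROM orders
GROUP BY region
ORDER BY AVG(items)

All groups:
  Southwest: 5.75
  Northeast: 7.33
  Midwest: 7.50

Highest: Midwest (7.50)
Lowest: Southwest (5.75)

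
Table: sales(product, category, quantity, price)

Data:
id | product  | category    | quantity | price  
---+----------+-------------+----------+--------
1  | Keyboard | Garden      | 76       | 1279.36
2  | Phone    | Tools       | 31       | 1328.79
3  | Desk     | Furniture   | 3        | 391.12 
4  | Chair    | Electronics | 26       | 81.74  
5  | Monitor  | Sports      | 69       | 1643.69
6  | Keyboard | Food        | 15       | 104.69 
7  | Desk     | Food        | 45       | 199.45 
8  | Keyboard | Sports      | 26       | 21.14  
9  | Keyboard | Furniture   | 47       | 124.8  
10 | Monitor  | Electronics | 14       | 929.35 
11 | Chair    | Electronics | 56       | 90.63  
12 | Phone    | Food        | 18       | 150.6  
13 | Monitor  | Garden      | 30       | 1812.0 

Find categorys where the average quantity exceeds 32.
SELECT category, AVG(quantity)
FROM sales
GROUP BY category
HAVING AVG(quantity) > 32

Result:
  Garden: avg=53.00
  Sports: avg=47.50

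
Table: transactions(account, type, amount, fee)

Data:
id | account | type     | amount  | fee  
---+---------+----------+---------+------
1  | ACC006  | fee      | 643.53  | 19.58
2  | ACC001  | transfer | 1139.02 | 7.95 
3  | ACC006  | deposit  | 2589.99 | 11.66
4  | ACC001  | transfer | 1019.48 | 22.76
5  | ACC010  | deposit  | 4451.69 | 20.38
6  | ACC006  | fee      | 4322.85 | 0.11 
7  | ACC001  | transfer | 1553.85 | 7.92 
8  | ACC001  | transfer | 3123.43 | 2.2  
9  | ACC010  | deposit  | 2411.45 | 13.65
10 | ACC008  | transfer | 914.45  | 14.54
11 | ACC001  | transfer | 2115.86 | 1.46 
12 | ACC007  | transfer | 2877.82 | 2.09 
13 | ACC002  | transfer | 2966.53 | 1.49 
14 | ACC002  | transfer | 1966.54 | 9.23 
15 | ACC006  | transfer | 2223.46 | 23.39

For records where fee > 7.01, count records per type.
SELECT type, COUNT(*)
FROM transactions
WHERE fee > 7.01
GROUP BY type

Note: WHERE filters rows before grouping.

Result:
  deposit: 3
  fee: 1
  transfer: 6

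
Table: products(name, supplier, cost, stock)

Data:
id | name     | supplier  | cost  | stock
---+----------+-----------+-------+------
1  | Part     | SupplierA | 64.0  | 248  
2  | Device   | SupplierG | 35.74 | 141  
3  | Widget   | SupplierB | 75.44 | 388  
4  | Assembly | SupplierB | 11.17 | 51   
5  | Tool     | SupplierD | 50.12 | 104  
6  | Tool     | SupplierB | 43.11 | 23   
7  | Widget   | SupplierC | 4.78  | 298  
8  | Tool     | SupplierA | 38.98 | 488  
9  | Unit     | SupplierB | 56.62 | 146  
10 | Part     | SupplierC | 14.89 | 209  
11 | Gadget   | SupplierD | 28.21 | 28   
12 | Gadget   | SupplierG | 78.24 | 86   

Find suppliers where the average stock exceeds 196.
SELECT supplier, AVG(stock)
FROM products
GROUP BY supplier
HAVING AVG(stock) > 196

Result:
  SupplierA: avg=368.00
  SupplierC: avg=253.50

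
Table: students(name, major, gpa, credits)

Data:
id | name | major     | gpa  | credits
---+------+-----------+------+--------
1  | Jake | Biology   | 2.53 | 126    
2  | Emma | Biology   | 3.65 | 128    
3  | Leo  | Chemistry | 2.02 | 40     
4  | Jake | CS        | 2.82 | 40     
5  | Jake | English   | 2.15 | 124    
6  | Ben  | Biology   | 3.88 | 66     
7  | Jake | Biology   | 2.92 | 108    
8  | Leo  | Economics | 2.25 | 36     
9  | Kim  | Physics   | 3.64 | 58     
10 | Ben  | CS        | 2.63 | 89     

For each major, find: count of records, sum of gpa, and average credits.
SELECT major,
       COUNT(*) as cnt,
       SUM(gpa) as total_gpa,
       AVG(credits) as avg_credits
FROM students
GROUP BY major

Result:
  Biology: 4 records, 12.98 total gpa, 107.00 avg credits
  CS: 2 records, 5.45 total gpa, 64.50 avg credits
  Chemistry: 1 records, 2.02 total gpa, 40.00 avg credits
  Economics: 1 records, 2.25 total gpa, 36.00 avg credits
  English: 1 records, 2.15 total gpa, 124.00 avg credits
  Physics: 1 records, 3.64 total gpa, 58.00 avg credits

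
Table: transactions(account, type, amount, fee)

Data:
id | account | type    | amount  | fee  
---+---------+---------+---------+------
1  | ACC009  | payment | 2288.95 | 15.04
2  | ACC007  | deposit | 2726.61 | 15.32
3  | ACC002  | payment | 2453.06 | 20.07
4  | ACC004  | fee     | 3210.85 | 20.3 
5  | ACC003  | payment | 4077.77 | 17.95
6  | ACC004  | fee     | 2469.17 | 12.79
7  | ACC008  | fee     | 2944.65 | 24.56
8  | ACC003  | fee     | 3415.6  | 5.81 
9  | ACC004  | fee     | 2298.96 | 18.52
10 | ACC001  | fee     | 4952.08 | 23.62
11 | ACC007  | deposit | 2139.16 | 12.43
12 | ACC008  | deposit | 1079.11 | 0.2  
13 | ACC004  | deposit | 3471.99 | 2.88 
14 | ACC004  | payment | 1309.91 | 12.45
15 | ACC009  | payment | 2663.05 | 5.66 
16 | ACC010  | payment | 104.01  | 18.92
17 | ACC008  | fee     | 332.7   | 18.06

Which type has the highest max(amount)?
SELECT type, MAX(amount) as val
FROM transactions
GROUP BY type
ORDER BY val DESC
LIMIT 1

Result: fee with max(amount) = 4952.08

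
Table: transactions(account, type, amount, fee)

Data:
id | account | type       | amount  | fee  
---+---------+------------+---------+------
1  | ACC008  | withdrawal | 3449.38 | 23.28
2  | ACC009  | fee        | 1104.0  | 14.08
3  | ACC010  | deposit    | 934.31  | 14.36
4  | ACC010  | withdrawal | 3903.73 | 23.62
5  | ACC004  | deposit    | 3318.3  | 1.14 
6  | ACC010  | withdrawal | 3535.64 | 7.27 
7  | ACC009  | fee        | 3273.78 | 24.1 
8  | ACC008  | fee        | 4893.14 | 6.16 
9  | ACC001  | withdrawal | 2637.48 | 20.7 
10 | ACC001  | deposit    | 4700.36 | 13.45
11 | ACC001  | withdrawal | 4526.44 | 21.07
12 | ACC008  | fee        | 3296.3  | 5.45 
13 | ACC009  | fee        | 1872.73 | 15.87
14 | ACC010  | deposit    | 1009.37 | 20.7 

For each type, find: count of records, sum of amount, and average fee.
SELECT type,
       COUNT(*) as cnt,
       SUM(amount) as total_amount,
       AVG(fee) as avg_fee
FROM transactions
GROUP BY type

Result:
  deposit: 4 records, 9962.34 total amount, 12.41 avg fee
  fee: 5 records, 14439.95 total amount, 13.13 avg fee
  withdrawal: 5 records, 18052.67 total amount, 19.19 avg fee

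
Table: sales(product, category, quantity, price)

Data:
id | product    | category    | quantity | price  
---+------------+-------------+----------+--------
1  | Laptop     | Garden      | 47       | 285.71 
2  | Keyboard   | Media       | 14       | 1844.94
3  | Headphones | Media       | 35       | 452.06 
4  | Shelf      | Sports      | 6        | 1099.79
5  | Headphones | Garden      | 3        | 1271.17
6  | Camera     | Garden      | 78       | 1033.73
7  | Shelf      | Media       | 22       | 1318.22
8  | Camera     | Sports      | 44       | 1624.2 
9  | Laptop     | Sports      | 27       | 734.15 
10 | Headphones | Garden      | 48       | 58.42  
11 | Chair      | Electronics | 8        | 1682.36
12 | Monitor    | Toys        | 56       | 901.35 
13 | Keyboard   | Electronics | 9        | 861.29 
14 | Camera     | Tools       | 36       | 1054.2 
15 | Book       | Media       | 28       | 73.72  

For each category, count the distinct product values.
SELECT category, COUNT(DISTINCT product)
FROM sales
GROUP BY category

Result:
  Electronics: 2 distinct
  Garden: 3 distinct
  Media: 4 distinct
  Sports: 3 distinct
  Tools: 1 distinct
  Toys: 1 distinct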